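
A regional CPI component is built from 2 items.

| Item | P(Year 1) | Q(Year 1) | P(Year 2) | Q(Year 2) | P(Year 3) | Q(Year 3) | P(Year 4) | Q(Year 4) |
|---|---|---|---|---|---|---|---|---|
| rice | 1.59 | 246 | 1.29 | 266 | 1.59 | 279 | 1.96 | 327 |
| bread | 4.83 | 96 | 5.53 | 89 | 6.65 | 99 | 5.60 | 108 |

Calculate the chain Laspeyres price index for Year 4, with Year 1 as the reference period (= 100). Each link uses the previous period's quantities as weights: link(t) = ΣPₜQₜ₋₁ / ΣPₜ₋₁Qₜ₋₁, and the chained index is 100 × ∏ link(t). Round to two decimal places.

120.47

Link Year 1→Year 2:
ΣP(Year 2)Q(Year 1) = 1.29×246 + 5.53×96 = 317.34 + 530.88 = 848.22
ΣP(Year 1)Q(Year 1) = 1.59×246 + 4.83×96 = 391.14 + 463.68 = 854.82
link = 848.22/854.82 = 0.992279
Link Year 2→Year 3:
ΣP(Year 3)Q(Year 2) = 1.59×266 + 6.65×89 = 422.94 + 591.85 = 1014.79
ΣP(Year 2)Q(Year 2) = 1.29×266 + 5.53×89 = 343.14 + 492.17 = 835.31
link = 1014.79/835.31 = 1.214866
Link Year 3→Year 4:
ΣP(Year 4)Q(Year 3) = 1.96×279 + 5.60×99 = 546.84 + 554.4 = 1101.24
ΣP(Year 3)Q(Year 3) = 1.59×279 + 6.65×99 = 443.61 + 658.35 = 1101.96
link = 1101.24/1101.96 = 0.999347
Chained index = 100 × 0.992279 × 1.214866 × 0.999347 = 120.4699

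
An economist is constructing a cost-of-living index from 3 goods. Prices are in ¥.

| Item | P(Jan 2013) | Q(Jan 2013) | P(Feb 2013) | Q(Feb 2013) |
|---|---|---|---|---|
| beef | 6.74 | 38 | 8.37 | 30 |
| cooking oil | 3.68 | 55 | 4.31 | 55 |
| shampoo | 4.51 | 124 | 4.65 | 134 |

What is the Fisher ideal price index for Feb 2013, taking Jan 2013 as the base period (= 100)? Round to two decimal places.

110.67

Laspeyres component (base-period weights):
ΣP(Feb 2013)Q(Jan 2013) = 8.37×38 + 4.31×55 + 4.65×124 = 318.06 + 237.05 + 576.6 = 1131.71
ΣP(Jan 2013)Q(Jan 2013) = 6.74×38 + 3.68×55 + 4.51×124 = 256.12 + 202.4 + 559.24 = 1017.76
L = 1131.71 / 1017.76 × 100 = 111.1962
Paasche component (current-period weights):
ΣP(Feb 2013)Q(Feb 2013) = 8.37×30 + 4.31×55 + 4.65×134 = 251.1 + 237.05 + 623.1 = 1111.25
ΣP(Jan 2013)Q(Feb 2013) = 6.74×30 + 3.68×55 + 4.51×134 = 202.2 + 202.4 + 604.34 = 1008.94
P = 1111.25 / 1008.94 × 100 = 110.1403
Fisher = √(L × P) = √(111.1962 × 110.1403) = 110.6670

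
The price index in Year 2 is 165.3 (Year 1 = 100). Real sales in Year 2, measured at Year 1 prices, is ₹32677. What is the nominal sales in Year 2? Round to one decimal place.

Nominal = Real × (Index/100) = 32677 × (165.3/100)
        = 32677 × 1.653 = 54015.0810

54015.1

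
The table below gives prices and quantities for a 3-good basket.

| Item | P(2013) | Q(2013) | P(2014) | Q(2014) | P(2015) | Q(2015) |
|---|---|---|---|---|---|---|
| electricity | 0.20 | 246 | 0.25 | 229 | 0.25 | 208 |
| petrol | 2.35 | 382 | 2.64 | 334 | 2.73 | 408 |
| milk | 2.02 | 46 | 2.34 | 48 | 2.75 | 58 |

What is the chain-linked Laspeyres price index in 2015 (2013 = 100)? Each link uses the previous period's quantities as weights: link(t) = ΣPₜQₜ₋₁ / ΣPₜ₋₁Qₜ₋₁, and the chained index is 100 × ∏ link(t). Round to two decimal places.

118.61

Link 2013→2014:
ΣP(2014)Q(2013) = 0.25×246 + 2.64×382 + 2.34×46 = 61.5 + 1008.48 + 107.64 = 1177.62
ΣP(2013)Q(2013) = 0.20×246 + 2.35×382 + 2.02×46 = 49.2 + 897.7 + 92.92 = 1039.82
link = 1177.62/1039.82 = 1.132523
Link 2014→2015:
ΣP(2015)Q(2014) = 0.25×229 + 2.73×334 + 2.75×48 = 57.25 + 911.82 + 132 = 1101.07
ΣP(2014)Q(2014) = 0.25×229 + 2.64×334 + 2.34×48 = 57.25 + 881.76 + 112.32 = 1051.33
link = 1101.07/1051.33 = 1.047312
Chained index = 100 × 1.132523 × 1.047312 = 118.6104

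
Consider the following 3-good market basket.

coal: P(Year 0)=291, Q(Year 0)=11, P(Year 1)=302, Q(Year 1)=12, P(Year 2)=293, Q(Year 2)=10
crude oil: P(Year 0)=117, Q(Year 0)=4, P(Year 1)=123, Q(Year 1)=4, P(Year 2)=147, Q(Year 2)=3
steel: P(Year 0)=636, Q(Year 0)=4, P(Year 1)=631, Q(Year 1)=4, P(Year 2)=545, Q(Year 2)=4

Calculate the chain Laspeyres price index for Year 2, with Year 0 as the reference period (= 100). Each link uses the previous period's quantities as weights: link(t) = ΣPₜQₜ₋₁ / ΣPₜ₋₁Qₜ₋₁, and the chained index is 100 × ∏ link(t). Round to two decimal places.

Link Year 0→Year 1:
ΣP(Year 1)Q(Year 0) = 302×11 + 123×4 + 631×4 = 3322 + 492 + 2524 = 6338
ΣP(Year 0)Q(Year 0) = 291×11 + 117×4 + 636×4 = 3201 + 468 + 2544 = 6213
link = 6338/6213 = 1.020119
Link Year 1→Year 2:
ΣP(Year 2)Q(Year 1) = 293×12 + 147×4 + 545×4 = 3516 + 588 + 2180 = 6284
ΣP(Year 1)Q(Year 1) = 302×12 + 123×4 + 631×4 = 3624 + 492 + 2524 = 6640
link = 6284/6640 = 0.946386
Chained index = 100 × 1.020119 × 0.946386 = 96.5426

96.54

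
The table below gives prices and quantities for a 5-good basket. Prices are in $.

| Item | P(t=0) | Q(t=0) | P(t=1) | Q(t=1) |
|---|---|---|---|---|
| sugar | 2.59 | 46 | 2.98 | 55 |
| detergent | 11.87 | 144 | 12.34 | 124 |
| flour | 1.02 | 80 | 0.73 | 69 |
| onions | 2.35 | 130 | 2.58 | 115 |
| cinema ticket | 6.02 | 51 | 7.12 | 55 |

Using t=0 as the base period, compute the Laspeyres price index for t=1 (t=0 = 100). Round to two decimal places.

Laspeyres price index uses base-period quantities as weights.
ΣP(t=1)·Q(t=0) = 2.98×46 + 12.34×144 + 0.73×80 + 2.58×130 + 7.12×51 = 137.08 + 1776.96 + 58.4 + 335.4 + 363.12 = 2670.96
ΣP(t=0)·Q(t=0) = 2.59×46 + 11.87×144 + 1.02×80 + 2.35×130 + 6.02×51 = 119.14 + 1709.28 + 81.6 + 305.5 + 307.02 = 2522.54
Index = 2670.96 / 2522.54 × 100 = 105.8838

105.88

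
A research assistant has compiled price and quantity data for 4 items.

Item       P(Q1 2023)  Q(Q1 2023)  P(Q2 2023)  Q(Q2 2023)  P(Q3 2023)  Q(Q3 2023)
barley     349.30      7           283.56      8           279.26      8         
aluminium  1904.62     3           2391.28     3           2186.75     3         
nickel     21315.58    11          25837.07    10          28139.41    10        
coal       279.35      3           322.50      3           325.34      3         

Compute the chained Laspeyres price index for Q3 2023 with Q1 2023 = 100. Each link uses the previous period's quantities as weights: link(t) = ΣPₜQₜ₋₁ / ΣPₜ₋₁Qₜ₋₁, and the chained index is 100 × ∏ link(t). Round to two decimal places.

Link Q1 2023→Q2 2023:
ΣP(Q2 2023)Q(Q1 2023) = 283.56×7 + 2391.28×3 + 25837.07×11 + 322.50×3 = 1984.92 + 7173.84 + 284207.77 + 967.5 = 294334.03
ΣP(Q1 2023)Q(Q1 2023) = 349.30×7 + 1904.62×3 + 21315.58×11 + 279.35×3 = 2445.1 + 5713.86 + 234471.38 + 838.05 = 243468.39
link = 294334.03/243468.39 = 1.208921
Link Q2 2023→Q3 2023:
ΣP(Q3 2023)Q(Q2 2023) = 279.26×8 + 2186.75×3 + 28139.41×10 + 325.34×3 = 2234.08 + 6560.25 + 281394.1 + 976.02 = 291164.45
ΣP(Q2 2023)Q(Q2 2023) = 283.56×8 + 2391.28×3 + 25837.07×10 + 322.50×3 = 2268.48 + 7173.84 + 258370.7 + 967.5 = 268780.52
link = 291164.45/268780.52 = 1.083280
Chained index = 100 × 1.208921 × 1.083280 = 130.9599

130.96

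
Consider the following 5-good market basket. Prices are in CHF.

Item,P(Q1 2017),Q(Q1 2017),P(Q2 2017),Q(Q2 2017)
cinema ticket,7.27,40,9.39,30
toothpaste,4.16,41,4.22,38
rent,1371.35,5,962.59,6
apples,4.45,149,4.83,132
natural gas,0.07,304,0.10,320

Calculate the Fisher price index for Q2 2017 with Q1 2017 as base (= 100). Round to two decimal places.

Laspeyres component (base-period weights):
ΣP(Q2 2017)Q(Q1 2017) = 9.39×40 + 4.22×41 + 962.59×5 + 4.83×149 + 0.10×304 = 375.6 + 173.02 + 4812.95 + 719.67 + 30.4 = 6111.64
ΣP(Q1 2017)Q(Q1 2017) = 7.27×40 + 4.16×41 + 1371.35×5 + 4.45×149 + 0.07×304 = 290.8 + 170.56 + 6856.75 + 663.05 + 21.28 = 8002.44
L = 6111.64 / 8002.44 × 100 = 76.3722
Paasche component (current-period weights):
ΣP(Q2 2017)Q(Q2 2017) = 9.39×30 + 4.22×38 + 962.59×6 + 4.83×132 + 0.10×320 = 281.7 + 160.36 + 5775.54 + 637.56 + 32 = 6887.16
ΣP(Q1 2017)Q(Q2 2017) = 7.27×30 + 4.16×38 + 1371.35×6 + 4.45×132 + 0.07×320 = 218.1 + 158.08 + 8228.1 + 587.4 + 22.4 = 9214.08
P = 6887.16 / 9214.08 × 100 = 74.7460
Fisher = √(L × P) = √(76.3722 × 74.7460) = 75.5547

75.55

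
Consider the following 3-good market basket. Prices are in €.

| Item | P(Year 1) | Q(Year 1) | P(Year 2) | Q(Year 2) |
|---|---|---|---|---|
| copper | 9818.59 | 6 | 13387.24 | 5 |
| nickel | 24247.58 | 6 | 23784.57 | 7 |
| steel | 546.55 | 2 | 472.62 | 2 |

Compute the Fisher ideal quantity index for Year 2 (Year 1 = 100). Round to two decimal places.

105.83

Laspeyres component (base-period weights):
ΣP(Year 1)Q(Year 2) = 9818.59×5 + 24247.58×7 + 546.55×2 = 49092.95 + 169733.06 + 1093.1 = 219919.11
ΣP(Year 1)Q(Year 1) = 9818.59×6 + 24247.58×6 + 546.55×2 = 58911.54 + 145485.48 + 1093.1 = 205490.12
L = 219919.11 / 205490.12 × 100 = 107.0217
Paasche component (current-period weights):
ΣP(Year 2)Q(Year 2) = 13387.24×5 + 23784.57×7 + 472.62×2 = 66936.2 + 166491.99 + 945.24 = 234373.43
ΣP(Year 2)Q(Year 1) = 13387.24×6 + 23784.57×6 + 472.62×2 = 80323.44 + 142707.42 + 945.24 = 223976.1
P = 234373.43 / 223976.1 × 100 = 104.6422
Fisher = √(L × P) = √(107.0217 × 104.6422) = 105.8253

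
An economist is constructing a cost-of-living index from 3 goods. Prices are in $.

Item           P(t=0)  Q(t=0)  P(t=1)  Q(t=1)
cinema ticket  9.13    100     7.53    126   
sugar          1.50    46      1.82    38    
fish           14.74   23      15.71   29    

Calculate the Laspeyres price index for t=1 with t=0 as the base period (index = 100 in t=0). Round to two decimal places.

Laspeyres price index uses base-period quantities as weights.
ΣP(t=1)·Q(t=0) = 7.53×100 + 1.82×46 + 15.71×23 = 753 + 83.72 + 361.33 = 1198.05
ΣP(t=0)·Q(t=0) = 9.13×100 + 1.50×46 + 14.74×23 = 913 + 69 + 339.02 = 1321.02
Index = 1198.05 / 1321.02 × 100 = 90.6913

90.69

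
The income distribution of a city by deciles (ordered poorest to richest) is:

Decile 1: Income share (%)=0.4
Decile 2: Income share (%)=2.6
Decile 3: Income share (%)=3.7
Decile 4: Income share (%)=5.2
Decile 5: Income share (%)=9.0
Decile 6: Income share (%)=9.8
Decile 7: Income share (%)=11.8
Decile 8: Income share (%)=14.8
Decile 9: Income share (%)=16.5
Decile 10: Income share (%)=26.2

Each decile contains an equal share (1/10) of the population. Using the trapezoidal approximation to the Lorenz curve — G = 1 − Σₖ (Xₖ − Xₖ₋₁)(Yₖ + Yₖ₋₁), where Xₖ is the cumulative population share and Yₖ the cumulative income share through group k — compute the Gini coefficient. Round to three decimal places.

0.406

Cumulative income shares Yₖ: 0.0040, 0.0300, 0.0670, 0.1190, 0.2090, 0.3070, 0.4250, 0.5730, 0.7380, 1.0000
Σ (Xₖ−Xₖ₋₁)(Yₖ+Yₖ₋₁) = (1/10)(0.0040+0.0000) + (1/10)(0.0300+0.0040) + (1/10)(0.0670+0.0300) + (1/10)(0.1190+0.0670) + (1/10)(0.2090+0.1190) + (1/10)(0.3070+0.2090) + (1/10)(0.4250+0.3070) + (1/10)(0.5730+0.4250) + (1/10)(0.7380+0.5730) + (1/10)(1.0000+0.7380)
  = 0.0004 + 0.0034 + 0.0097 + 0.0186 + 0.0328 + 0.0516 + 0.0732 + 0.0998 + 0.1311 + 0.1738 = 0.5944
G = 1 − 0.5944 = 0.4056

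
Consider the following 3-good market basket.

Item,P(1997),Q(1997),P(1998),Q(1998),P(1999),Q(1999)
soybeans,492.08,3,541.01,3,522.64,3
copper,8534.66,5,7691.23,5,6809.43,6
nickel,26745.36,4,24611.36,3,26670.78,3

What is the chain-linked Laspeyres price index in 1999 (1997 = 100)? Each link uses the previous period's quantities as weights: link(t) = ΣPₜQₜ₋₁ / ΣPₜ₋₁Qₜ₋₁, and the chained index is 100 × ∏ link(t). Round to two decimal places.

93.04

Link 1997→1998:
ΣP(1998)Q(1997) = 541.01×3 + 7691.23×5 + 24611.36×4 = 1623.03 + 38456.15 + 98445.44 = 138524.62
ΣP(1997)Q(1997) = 492.08×3 + 8534.66×5 + 26745.36×4 = 1476.24 + 42673.3 + 106981.44 = 151130.98
link = 138524.62/151130.98 = 0.916587
Link 1998→1999:
ΣP(1999)Q(1998) = 522.64×3 + 6809.43×5 + 26670.78×3 = 1567.92 + 34047.15 + 80012.34 = 115627.41
ΣP(1998)Q(1998) = 541.01×3 + 7691.23×5 + 24611.36×3 = 1623.03 + 38456.15 + 73834.08 = 113913.26
link = 115627.41/113913.26 = 1.015048
Chained index = 100 × 0.916587 × 1.015048 = 93.0379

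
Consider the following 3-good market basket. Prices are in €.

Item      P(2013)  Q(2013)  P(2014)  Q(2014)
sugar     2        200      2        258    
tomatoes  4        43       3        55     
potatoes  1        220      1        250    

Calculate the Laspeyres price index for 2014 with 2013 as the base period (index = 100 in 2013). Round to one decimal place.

Laspeyres price index uses base-period quantities as weights.
ΣP(2014)·Q(2013) = 2×200 + 3×43 + 1×220 = 400 + 129 + 220 = 749
ΣP(2013)·Q(2013) = 2×200 + 4×43 + 1×220 = 400 + 172 + 220 = 792
Index = 749 / 792 × 100 = 94.5707

94.6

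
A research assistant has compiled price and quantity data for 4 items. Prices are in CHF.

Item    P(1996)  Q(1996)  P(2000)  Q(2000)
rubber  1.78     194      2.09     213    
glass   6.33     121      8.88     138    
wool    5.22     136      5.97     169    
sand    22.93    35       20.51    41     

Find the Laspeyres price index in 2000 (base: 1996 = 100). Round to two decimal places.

Laspeyres price index uses base-period quantities as weights.
ΣP(2000)·Q(1996) = 2.09×194 + 8.88×121 + 5.97×136 + 20.51×35 = 405.46 + 1074.48 + 811.92 + 717.85 = 3009.71
ΣP(1996)·Q(1996) = 1.78×194 + 6.33×121 + 5.22×136 + 22.93×35 = 345.32 + 765.93 + 709.92 + 802.55 = 2623.72
Index = 3009.71 / 2623.72 × 100 = 114.7116

114.71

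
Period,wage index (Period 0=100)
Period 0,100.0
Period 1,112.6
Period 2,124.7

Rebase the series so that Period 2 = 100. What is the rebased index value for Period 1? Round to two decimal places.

90.30

Rebased(Period 1) = 112.6 / 124.7 × 100 = 90.2967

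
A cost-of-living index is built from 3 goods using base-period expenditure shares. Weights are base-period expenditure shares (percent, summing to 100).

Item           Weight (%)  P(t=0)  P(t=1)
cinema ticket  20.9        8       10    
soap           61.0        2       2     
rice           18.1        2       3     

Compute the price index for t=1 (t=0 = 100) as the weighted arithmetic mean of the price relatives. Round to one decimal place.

114.3

cinema ticket: 20.9 × (10/8) = 20.9 × 1.250000 = 26.1250
soap: 61.0 × (2/2) = 61.0 × 1.000000 = 61.0000
rice: 18.1 × (3/2) = 18.1 × 1.500000 = 27.1500
Index = Σ wᵢ·(p₁ᵢ/p₀ᵢ) = 26.1250 + 61.0000 + 27.1500 = 114.2750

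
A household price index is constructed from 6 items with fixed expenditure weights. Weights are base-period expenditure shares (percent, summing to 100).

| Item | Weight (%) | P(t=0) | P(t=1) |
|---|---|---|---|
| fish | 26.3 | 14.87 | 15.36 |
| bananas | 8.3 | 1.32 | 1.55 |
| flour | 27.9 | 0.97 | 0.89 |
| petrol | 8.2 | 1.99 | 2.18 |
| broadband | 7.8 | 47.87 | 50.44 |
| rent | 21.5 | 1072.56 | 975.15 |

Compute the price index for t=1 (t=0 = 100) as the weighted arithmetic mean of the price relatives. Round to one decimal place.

fish: 26.3 × (15.36/14.87) = 26.3 × 1.032952 = 27.1666
bananas: 8.3 × (1.55/1.32) = 8.3 × 1.174242 = 9.7462
flour: 27.9 × (0.89/0.97) = 27.9 × 0.917526 = 25.5990
petrol: 8.2 × (2.18/1.99) = 8.2 × 1.095477 = 8.9829
broadband: 7.8 × (50.44/47.87) = 7.8 × 1.053687 = 8.2188
rent: 21.5 × (975.15/1072.56) = 21.5 × 0.909180 = 19.5474
Index = Σ wᵢ·(p₁ᵢ/p₀ᵢ) = 27.1666 + 9.7462 + 25.5990 + 8.9829 + 8.2188 + 19.5474 = 99.2609

99.3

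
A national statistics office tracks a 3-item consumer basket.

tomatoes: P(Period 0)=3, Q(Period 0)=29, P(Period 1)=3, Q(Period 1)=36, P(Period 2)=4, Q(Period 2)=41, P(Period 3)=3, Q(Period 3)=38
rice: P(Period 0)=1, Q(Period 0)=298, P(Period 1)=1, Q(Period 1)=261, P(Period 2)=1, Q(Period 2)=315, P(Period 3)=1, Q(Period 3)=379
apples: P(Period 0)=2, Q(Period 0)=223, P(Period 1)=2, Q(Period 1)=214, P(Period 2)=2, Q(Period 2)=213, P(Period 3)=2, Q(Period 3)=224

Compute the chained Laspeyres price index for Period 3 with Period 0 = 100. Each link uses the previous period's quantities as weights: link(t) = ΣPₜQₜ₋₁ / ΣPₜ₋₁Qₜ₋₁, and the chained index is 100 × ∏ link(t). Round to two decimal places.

99.78

Link Period 0→Period 1:
ΣP(Period 1)Q(Period 0) = 3×29 + 1×298 + 2×223 = 87 + 298 + 446 = 831
ΣP(Period 0)Q(Period 0) = 3×29 + 1×298 + 2×223 = 87 + 298 + 446 = 831
link = 831/831 = 1.000000
Link Period 1→Period 2:
ΣP(Period 2)Q(Period 1) = 4×36 + 1×261 + 2×214 = 144 + 261 + 428 = 833
ΣP(Period 1)Q(Period 1) = 3×36 + 1×261 + 2×214 = 108 + 261 + 428 = 797
link = 833/797 = 1.045169
Link Period 2→Period 3:
ΣP(Period 3)Q(Period 2) = 3×41 + 1×315 + 2×213 = 123 + 315 + 426 = 864
ΣP(Period 2)Q(Period 2) = 4×41 + 1×315 + 2×213 = 164 + 315 + 426 = 905
link = 864/905 = 0.954696
Chained index = 100 × 1.000000 × 1.045169 × 0.954696 = 99.7819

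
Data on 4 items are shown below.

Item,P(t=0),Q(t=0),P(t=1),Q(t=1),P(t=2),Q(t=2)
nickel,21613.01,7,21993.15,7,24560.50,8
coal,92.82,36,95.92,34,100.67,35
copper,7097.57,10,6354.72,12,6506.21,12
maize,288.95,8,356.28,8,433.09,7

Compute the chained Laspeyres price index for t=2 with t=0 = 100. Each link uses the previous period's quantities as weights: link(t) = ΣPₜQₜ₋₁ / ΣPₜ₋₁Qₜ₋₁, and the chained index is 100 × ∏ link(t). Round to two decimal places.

106.74

Link t=0→t=1:
ΣP(t=1)Q(t=0) = 21993.15×7 + 95.92×36 + 6354.72×10 + 356.28×8 = 153952.05 + 3453.12 + 63547.2 + 2850.24 = 223802.61
ΣP(t=0)Q(t=0) = 21613.01×7 + 92.82×36 + 7097.57×10 + 288.95×8 = 151291.07 + 3341.52 + 70975.7 + 2311.6 = 227919.89
link = 223802.61/227919.89 = 0.981935
Link t=1→t=2:
ΣP(t=2)Q(t=1) = 24560.50×7 + 100.67×34 + 6506.21×12 + 433.09×8 = 171923.5 + 3422.78 + 78074.52 + 3464.72 = 256885.52
ΣP(t=1)Q(t=1) = 21993.15×7 + 95.92×34 + 6354.72×12 + 356.28×8 = 153952.05 + 3261.28 + 76256.64 + 2850.24 = 236320.21
link = 256885.52/236320.21 = 1.087023
Chained index = 100 × 0.981935 × 1.087023 = 106.7386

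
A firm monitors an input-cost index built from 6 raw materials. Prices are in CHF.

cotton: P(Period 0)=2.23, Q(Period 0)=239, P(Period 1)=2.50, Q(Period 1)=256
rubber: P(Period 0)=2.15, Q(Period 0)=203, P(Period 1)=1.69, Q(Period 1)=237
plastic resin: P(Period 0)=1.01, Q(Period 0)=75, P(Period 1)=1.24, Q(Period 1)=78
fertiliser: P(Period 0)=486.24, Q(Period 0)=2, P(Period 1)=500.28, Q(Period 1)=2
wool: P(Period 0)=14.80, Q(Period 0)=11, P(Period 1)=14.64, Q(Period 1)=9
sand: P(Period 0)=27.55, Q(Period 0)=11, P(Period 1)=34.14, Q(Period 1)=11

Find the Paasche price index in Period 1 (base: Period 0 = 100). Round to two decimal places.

103.01

Paasche price index uses current-period quantities as weights.
ΣP(Period 1)·Q(Period 1) = 2.50×256 + 1.69×237 + 1.24×78 + 500.28×2 + 14.64×9 + 34.14×11 = 640 + 400.53 + 96.72 + 1000.56 + 131.76 + 375.54 = 2645.11
ΣP(Period 0)·Q(Period 1) = 2.23×256 + 2.15×237 + 1.01×78 + 486.24×2 + 14.80×9 + 27.55×11 = 570.88 + 509.55 + 78.78 + 972.48 + 133.2 + 303.05 = 2567.94
Index = 2645.11 / 2567.94 × 100 = 103.0051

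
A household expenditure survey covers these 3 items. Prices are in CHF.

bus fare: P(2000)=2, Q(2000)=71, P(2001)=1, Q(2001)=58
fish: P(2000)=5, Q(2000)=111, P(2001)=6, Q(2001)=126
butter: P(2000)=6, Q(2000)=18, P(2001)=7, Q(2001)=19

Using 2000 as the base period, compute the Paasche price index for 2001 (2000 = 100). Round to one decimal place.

110.1

Paasche price index uses current-period quantities as weights.
ΣP(2001)·Q(2001) = 1×58 + 6×126 + 7×19 = 58 + 756 + 133 = 947
ΣP(2000)·Q(2001) = 2×58 + 5×126 + 6×19 = 116 + 630 + 114 = 860
Index = 947 / 860 × 100 = 110.1163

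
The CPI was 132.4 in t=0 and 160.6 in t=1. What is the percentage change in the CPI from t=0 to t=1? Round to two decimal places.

Change = (160.6 − 132.4) / 132.4 × 100
       = 28.2 / 132.4 × 100 = 21.2991%

21.30%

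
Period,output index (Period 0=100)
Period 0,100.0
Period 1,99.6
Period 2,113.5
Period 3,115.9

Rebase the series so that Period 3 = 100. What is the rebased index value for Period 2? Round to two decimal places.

97.93

Rebased(Period 2) = 113.5 / 115.9 × 100 = 97.9292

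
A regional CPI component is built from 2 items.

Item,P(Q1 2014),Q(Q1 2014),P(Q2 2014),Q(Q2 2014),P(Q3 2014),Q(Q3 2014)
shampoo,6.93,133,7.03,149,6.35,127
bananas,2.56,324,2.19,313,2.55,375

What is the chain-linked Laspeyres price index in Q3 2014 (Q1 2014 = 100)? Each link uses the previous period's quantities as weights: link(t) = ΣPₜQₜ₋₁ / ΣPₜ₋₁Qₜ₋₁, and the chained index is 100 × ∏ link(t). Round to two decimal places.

94.53

Link Q1 2014→Q2 2014:
ΣP(Q2 2014)Q(Q1 2014) = 7.03×133 + 2.19×324 = 934.99 + 709.56 = 1644.55
ΣP(Q1 2014)Q(Q1 2014) = 6.93×133 + 2.56×324 = 921.69 + 829.44 = 1751.13
link = 1644.55/1751.13 = 0.939136
Link Q2 2014→Q3 2014:
ΣP(Q3 2014)Q(Q2 2014) = 6.35×149 + 2.55×313 = 946.15 + 798.15 = 1744.3
ΣP(Q2 2014)Q(Q2 2014) = 7.03×149 + 2.19×313 = 1047.47 + 685.47 = 1732.94
link = 1744.3/1732.94 = 1.006555
Chained index = 100 × 0.939136 × 1.006555 = 94.5293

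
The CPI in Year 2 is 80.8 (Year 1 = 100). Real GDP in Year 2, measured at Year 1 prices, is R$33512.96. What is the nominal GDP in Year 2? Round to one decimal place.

27078.5

Nominal = Real × (Index/100) = 33512.96 × (80.8/100)
        = 33512.96 × 0.808 = 27078.4717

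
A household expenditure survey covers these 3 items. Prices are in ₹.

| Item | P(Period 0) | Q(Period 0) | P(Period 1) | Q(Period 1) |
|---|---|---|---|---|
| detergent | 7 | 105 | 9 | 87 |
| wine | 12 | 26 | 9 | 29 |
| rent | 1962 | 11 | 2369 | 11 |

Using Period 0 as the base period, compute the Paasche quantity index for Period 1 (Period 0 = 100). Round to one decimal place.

99.5

Paasche quantity index uses current-period prices as weights.
ΣP(Period 1)·Q(Period 1) = 9×87 + 9×29 + 2369×11 = 783 + 261 + 26059 = 27103
ΣP(Period 1)·Q(Period 0) = 9×105 + 9×26 + 2369×11 = 945 + 234 + 26059 = 27238
Index = 27103 / 27238 × 100 = 99.5044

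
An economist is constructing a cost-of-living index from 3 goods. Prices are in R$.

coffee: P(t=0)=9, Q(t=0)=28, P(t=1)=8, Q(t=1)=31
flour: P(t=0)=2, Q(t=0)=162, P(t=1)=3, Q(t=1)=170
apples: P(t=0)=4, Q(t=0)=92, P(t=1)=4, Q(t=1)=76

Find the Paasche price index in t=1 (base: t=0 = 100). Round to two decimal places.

Paasche price index uses current-period quantities as weights.
ΣP(t=1)·Q(t=1) = 8×31 + 3×170 + 4×76 = 248 + 510 + 304 = 1062
ΣP(t=0)·Q(t=1) = 9×31 + 2×170 + 4×76 = 279 + 340 + 304 = 923
Index = 1062 / 923 × 100 = 115.0596

115.06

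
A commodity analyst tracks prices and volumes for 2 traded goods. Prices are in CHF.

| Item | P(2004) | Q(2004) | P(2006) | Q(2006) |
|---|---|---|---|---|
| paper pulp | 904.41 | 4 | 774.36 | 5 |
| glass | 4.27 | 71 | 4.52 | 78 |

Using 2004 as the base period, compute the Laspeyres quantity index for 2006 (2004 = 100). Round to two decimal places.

Laspeyres quantity index uses base-period prices as weights.
ΣP(2004)·Q(2006) = 904.41×5 + 4.27×78 = 4522.05 + 333.06 = 4855.11
ΣP(2004)·Q(2004) = 904.41×4 + 4.27×71 = 3617.64 + 303.17 = 3920.81
Index = 4855.11 / 3920.81 × 100 = 123.8293

123.83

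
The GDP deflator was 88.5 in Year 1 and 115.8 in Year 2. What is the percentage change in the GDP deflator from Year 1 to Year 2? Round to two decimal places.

Change = (115.8 − 88.5) / 88.5 × 100
       = 27.3 / 88.5 × 100 = 30.8475%

30.85%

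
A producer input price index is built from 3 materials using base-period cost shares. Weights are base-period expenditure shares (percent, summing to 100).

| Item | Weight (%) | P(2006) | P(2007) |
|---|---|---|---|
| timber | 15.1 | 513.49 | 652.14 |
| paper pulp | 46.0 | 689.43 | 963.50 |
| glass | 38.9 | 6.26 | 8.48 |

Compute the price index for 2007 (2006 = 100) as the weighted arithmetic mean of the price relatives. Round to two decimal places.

136.16

timber: 15.1 × (652.14/513.49) = 15.1 × 1.270015 = 19.1772
paper pulp: 46.0 × (963.50/689.43) = 46.0 × 1.397531 = 64.2864
glass: 38.9 × (8.48/6.26) = 38.9 × 1.354633 = 52.6952
Index = Σ wᵢ·(p₁ᵢ/p₀ᵢ) = 19.1772 + 64.2864 + 52.6952 = 136.1589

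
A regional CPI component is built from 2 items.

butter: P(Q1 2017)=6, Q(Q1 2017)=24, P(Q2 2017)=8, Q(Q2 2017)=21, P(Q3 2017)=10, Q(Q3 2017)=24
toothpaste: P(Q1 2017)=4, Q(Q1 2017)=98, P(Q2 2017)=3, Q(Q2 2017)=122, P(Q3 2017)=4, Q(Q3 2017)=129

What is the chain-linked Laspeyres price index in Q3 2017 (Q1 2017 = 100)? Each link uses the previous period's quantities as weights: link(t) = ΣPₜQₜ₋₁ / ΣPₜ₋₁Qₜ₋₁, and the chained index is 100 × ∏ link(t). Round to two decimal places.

118.52

Link Q1 2017→Q2 2017:
ΣP(Q2 2017)Q(Q1 2017) = 8×24 + 3×98 = 192 + 294 = 486
ΣP(Q1 2017)Q(Q1 2017) = 6×24 + 4×98 = 144 + 392 = 536
link = 486/536 = 0.906716
Link Q2 2017→Q3 2017:
ΣP(Q3 2017)Q(Q2 2017) = 10×21 + 4×122 = 210 + 488 = 698
ΣP(Q2 2017)Q(Q2 2017) = 8×21 + 3×122 = 168 + 366 = 534
link = 698/534 = 1.307116
Chained index = 100 × 0.906716 × 1.307116 = 118.5184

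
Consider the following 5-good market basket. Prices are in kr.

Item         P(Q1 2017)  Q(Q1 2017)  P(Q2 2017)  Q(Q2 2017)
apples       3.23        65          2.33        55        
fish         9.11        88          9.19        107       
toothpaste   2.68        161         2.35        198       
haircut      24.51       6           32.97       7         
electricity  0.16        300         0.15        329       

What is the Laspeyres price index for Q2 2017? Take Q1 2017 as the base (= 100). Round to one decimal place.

96.5

Laspeyres price index uses base-period quantities as weights.
ΣP(Q2 2017)·Q(Q1 2017) = 2.33×65 + 9.19×88 + 2.35×161 + 32.97×6 + 0.15×300 = 151.45 + 808.72 + 378.35 + 197.82 + 45 = 1581.34
ΣP(Q1 2017)·Q(Q1 2017) = 3.23×65 + 9.11×88 + 2.68×161 + 24.51×6 + 0.16×300 = 209.95 + 801.68 + 431.48 + 147.06 + 48 = 1638.17
Index = 1581.34 / 1638.17 × 100 = 96.5309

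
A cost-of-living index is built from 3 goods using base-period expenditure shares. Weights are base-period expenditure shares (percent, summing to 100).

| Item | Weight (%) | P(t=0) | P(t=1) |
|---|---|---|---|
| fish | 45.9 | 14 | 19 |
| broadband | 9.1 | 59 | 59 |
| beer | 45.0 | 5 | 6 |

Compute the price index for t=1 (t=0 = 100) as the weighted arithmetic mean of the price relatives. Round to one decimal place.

fish: 45.9 × (19/14) = 45.9 × 1.357143 = 62.2929
broadband: 9.1 × (59/59) = 9.1 × 1.000000 = 9.1000
beer: 45.0 × (6/5) = 45.0 × 1.200000 = 54.0000
Index = Σ wᵢ·(p₁ᵢ/p₀ᵢ) = 62.2929 + 9.1000 + 54.0000 = 125.3929

125.4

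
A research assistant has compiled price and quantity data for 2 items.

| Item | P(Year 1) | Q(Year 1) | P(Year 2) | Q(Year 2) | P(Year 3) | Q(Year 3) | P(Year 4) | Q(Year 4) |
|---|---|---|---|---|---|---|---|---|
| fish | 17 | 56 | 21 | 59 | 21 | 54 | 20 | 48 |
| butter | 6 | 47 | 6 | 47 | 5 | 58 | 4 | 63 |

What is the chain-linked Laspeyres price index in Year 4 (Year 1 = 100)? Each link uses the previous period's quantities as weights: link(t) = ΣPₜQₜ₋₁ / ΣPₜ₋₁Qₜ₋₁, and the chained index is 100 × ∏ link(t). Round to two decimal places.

105.50

Link Year 1→Year 2:
ΣP(Year 2)Q(Year 1) = 21×56 + 6×47 = 1176 + 282 = 1458
ΣP(Year 1)Q(Year 1) = 17×56 + 6×47 = 952 + 282 = 1234
link = 1458/1234 = 1.181524
Link Year 2→Year 3:
ΣP(Year 3)Q(Year 2) = 21×59 + 5×47 = 1239 + 235 = 1474
ΣP(Year 2)Q(Year 2) = 21×59 + 6×47 = 1239 + 282 = 1521
link = 1474/1521 = 0.969099
Link Year 3→Year 4:
ΣP(Year 4)Q(Year 3) = 20×54 + 4×58 = 1080 + 232 = 1312
ΣP(Year 3)Q(Year 3) = 21×54 + 5×58 = 1134 + 290 = 1424
link = 1312/1424 = 0.921348
Chained index = 100 × 1.181524 × 0.969099 × 0.921348 = 105.4956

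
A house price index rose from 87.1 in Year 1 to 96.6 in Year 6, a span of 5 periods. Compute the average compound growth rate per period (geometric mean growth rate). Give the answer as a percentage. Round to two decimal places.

2.09%

Growth factor = (96.6/87.1)^(1/5) = (1.109070)^(1/5) = 1.020920
Growth rate = 1.020920 − 1 = 0.020920 = 2.0920%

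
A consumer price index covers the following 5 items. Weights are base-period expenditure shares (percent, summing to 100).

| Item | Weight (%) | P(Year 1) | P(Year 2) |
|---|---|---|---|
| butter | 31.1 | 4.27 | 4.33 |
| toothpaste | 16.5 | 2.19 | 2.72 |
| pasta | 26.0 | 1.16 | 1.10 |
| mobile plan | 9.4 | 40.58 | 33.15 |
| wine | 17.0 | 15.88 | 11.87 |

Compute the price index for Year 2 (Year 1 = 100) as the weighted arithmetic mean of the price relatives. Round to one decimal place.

butter: 31.1 × (4.33/4.27) = 31.1 × 1.014052 = 31.5370
toothpaste: 16.5 × (2.72/2.19) = 16.5 × 1.242009 = 20.4932
pasta: 26.0 × (1.10/1.16) = 26.0 × 0.948276 = 24.6552
mobile plan: 9.4 × (33.15/40.58) = 9.4 × 0.816905 = 7.6789
wine: 17.0 × (11.87/15.88) = 17.0 × 0.747481 = 12.7072
Index = Σ wᵢ·(p₁ᵢ/p₀ᵢ) = 31.5370 + 20.4932 + 24.6552 + 7.6789 + 12.7072 = 97.0714

97.1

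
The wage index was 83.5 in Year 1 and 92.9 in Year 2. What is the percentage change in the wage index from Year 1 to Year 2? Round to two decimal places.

11.26%

Change = (92.9 − 83.5) / 83.5 × 100
       = 9.4 / 83.5 × 100 = 11.2575%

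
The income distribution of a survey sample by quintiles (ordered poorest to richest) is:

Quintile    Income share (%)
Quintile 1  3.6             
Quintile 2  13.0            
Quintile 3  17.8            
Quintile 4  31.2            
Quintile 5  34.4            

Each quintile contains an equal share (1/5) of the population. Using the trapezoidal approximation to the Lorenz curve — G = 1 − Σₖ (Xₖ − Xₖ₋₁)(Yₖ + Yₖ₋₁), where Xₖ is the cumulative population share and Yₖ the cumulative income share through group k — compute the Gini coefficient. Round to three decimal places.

0.319

Cumulative income shares Yₖ: 0.0360, 0.1660, 0.3440, 0.6560, 1.0000
Σ (Xₖ−Xₖ₋₁)(Yₖ+Yₖ₋₁) = (1/5)(0.0360+0.0000) + (1/5)(0.1660+0.0360) + (1/5)(0.3440+0.1660) + (1/5)(0.6560+0.3440) + (1/5)(1.0000+0.6560)
  = 0.0072 + 0.0404 + 0.1020 + 0.2000 + 0.3312 = 0.6808
G = 1 − 0.6808 = 0.3192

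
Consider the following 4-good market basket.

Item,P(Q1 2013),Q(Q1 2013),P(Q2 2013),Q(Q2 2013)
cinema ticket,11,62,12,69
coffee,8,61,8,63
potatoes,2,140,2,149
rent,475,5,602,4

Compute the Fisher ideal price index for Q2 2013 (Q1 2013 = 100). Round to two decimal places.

Laspeyres component (base-period weights):
ΣP(Q2 2013)Q(Q1 2013) = 12×62 + 8×61 + 2×140 + 602×5 = 744 + 488 + 280 + 3010 = 4522
ΣP(Q1 2013)Q(Q1 2013) = 11×62 + 8×61 + 2×140 + 475×5 = 682 + 488 + 280 + 2375 = 3825
L = 4522 / 3825 × 100 = 118.2222
Paasche component (current-period weights):
ΣP(Q2 2013)Q(Q2 2013) = 12×69 + 8×63 + 2×149 + 602×4 = 828 + 504 + 298 + 2408 = 4038
ΣP(Q1 2013)Q(Q2 2013) = 11×69 + 8×63 + 2×149 + 475×4 = 759 + 504 + 298 + 1900 = 3461
P = 4038 / 3461 × 100 = 116.6715
Fisher = √(L × P) = √(118.2222 × 116.6715) = 117.4443

117.44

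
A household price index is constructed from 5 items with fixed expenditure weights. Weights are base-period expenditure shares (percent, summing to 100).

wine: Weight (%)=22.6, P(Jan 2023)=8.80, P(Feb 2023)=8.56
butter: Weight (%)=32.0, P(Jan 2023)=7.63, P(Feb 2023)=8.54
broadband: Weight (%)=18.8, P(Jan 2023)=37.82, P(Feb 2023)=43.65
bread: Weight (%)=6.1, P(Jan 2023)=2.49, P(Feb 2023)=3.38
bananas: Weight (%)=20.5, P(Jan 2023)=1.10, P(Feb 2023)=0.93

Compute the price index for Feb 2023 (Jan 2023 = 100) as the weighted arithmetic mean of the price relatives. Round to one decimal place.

105.1

wine: 22.6 × (8.56/8.80) = 22.6 × 0.972727 = 21.9836
butter: 32.0 × (8.54/7.63) = 32.0 × 1.119266 = 35.8165
broadband: 18.8 × (43.65/37.82) = 18.8 × 1.154151 = 21.6980
bread: 6.1 × (3.38/2.49) = 6.1 × 1.357430 = 8.2803
bananas: 20.5 × (0.93/1.10) = 20.5 × 0.845455 = 17.3318
Index = Σ wᵢ·(p₁ᵢ/p₀ᵢ) = 21.9836 + 35.8165 + 21.6980 + 8.2803 + 17.3318 = 105.1103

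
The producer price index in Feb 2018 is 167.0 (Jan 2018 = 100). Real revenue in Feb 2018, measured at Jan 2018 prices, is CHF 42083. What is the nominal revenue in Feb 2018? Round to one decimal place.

70278.6

Nominal = Real × (Index/100) = 42083 × (167.0/100)
        = 42083 × 1.670 = 70278.6100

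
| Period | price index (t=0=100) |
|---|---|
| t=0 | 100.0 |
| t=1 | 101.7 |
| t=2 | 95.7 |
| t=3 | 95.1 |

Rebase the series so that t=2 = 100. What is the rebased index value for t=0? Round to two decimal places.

Rebased(t=0) = 100.0 / 95.7 × 100 = 104.4932

104.49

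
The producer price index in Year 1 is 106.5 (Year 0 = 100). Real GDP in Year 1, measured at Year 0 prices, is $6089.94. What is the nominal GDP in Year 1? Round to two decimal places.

6485.79

Nominal = Real × (Index/100) = 6089.94 × (106.5/100)
        = 6089.94 × 1.065 = 6485.7861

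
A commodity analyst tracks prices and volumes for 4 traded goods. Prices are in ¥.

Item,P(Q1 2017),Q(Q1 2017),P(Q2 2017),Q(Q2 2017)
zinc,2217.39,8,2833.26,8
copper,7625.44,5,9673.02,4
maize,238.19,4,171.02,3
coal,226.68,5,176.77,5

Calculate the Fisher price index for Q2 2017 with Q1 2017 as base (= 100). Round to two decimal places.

Laspeyres component (base-period weights):
ΣP(Q2 2017)Q(Q1 2017) = 2833.26×8 + 9673.02×5 + 171.02×4 + 176.77×5 = 22666.08 + 48365.1 + 684.08 + 883.85 = 72599.11
ΣP(Q1 2017)Q(Q1 2017) = 2217.39×8 + 7625.44×5 + 238.19×4 + 226.68×5 = 17739.12 + 38127.2 + 952.76 + 1133.4 = 57952.48
L = 72599.11 / 57952.48 × 100 = 125.2735
Paasche component (current-period weights):
ΣP(Q2 2017)Q(Q2 2017) = 2833.26×8 + 9673.02×4 + 171.02×3 + 176.77×5 = 22666.08 + 38692.08 + 513.06 + 883.85 = 62755.07
ΣP(Q1 2017)Q(Q2 2017) = 2217.39×8 + 7625.44×4 + 238.19×3 + 226.68×5 = 17739.12 + 30501.76 + 714.57 + 1133.4 = 50088.85
P = 62755.07 / 50088.85 × 100 = 125.2875
Fisher = √(L × P) = √(125.2735 × 125.2875) = 125.2805

125.28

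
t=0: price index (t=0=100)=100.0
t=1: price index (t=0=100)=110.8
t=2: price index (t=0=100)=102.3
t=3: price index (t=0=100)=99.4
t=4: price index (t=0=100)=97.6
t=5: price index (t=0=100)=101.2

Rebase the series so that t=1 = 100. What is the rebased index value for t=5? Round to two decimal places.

Rebased(t=5) = 101.2 / 110.8 × 100 = 91.3357

91.34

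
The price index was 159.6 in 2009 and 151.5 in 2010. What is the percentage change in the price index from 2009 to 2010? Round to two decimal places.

Change = (151.5 − 159.6) / 159.6 × 100
       = -8.1 / 159.6 × 100 = -5.0752%

-5.08%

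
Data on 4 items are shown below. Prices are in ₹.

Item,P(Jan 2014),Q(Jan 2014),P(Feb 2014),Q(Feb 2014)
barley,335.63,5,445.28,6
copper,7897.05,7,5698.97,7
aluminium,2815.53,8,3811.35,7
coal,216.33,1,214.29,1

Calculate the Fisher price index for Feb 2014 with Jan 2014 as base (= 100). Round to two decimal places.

Laspeyres component (base-period weights):
ΣP(Feb 2014)Q(Jan 2014) = 445.28×5 + 5698.97×7 + 3811.35×8 + 214.29×1 = 2226.4 + 39892.79 + 30490.8 + 214.29 = 72824.28
ΣP(Jan 2014)Q(Jan 2014) = 335.63×5 + 7897.05×7 + 2815.53×8 + 216.33×1 = 1678.15 + 55279.35 + 22524.24 + 216.33 = 79698.07
L = 72824.28 / 79698.07 × 100 = 91.3752
Paasche component (current-period weights):
ΣP(Feb 2014)Q(Feb 2014) = 445.28×6 + 5698.97×7 + 3811.35×7 + 214.29×1 = 2671.68 + 39892.79 + 26679.45 + 214.29 = 69458.21
ΣP(Jan 2014)Q(Feb 2014) = 335.63×6 + 7897.05×7 + 2815.53×7 + 216.33×1 = 2013.78 + 55279.35 + 19708.71 + 216.33 = 77218.17
P = 69458.21 / 77218.17 × 100 = 89.9506
Fisher = √(L × P) = √(91.3752 × 89.9506) = 90.6601

90.66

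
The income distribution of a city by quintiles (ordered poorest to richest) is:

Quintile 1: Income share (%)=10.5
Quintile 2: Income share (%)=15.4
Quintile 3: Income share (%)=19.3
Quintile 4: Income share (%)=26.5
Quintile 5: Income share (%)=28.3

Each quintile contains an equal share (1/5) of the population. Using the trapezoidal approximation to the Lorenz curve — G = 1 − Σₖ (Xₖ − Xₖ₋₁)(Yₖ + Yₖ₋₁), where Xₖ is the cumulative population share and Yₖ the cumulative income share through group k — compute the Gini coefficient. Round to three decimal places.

0.187

Cumulative income shares Yₖ: 0.1050, 0.2590, 0.4520, 0.7170, 1.0000
Σ (Xₖ−Xₖ₋₁)(Yₖ+Yₖ₋₁) = (1/5)(0.1050+0.0000) + (1/5)(0.2590+0.1050) + (1/5)(0.4520+0.2590) + (1/5)(0.7170+0.4520) + (1/5)(1.0000+0.7170)
  = 0.0210 + 0.0728 + 0.1422 + 0.2338 + 0.3434 = 0.8132
G = 1 − 0.8132 = 0.1868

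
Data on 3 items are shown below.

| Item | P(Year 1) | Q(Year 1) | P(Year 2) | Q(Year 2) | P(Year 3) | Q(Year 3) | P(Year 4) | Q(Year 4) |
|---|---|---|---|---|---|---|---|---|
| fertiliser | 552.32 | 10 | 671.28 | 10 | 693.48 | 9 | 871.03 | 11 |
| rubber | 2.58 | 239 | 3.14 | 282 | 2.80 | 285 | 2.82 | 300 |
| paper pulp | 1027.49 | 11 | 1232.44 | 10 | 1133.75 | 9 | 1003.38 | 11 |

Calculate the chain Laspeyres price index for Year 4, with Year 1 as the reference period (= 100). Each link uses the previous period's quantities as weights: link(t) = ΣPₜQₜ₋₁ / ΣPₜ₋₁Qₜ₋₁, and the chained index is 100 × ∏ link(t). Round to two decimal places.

Link Year 1→Year 2:
ΣP(Year 2)Q(Year 1) = 671.28×10 + 3.14×239 + 1232.44×11 = 6712.8 + 750.46 + 13556.84 = 21020.1
ΣP(Year 1)Q(Year 1) = 552.32×10 + 2.58×239 + 1027.49×11 = 5523.2 + 616.62 + 11302.39 = 17442.21
link = 21020.1/17442.21 = 1.205128
Link Year 2→Year 3:
ΣP(Year 3)Q(Year 2) = 693.48×10 + 2.80×282 + 1133.75×10 = 6934.8 + 789.6 + 11337.5 = 19061.9
ΣP(Year 2)Q(Year 2) = 671.28×10 + 3.14×282 + 1232.44×10 = 6712.8 + 885.48 + 12324.4 = 19922.68
link = 19061.9/19922.68 = 0.956794
Link Year 3→Year 4:
ΣP(Year 4)Q(Year 3) = 871.03×9 + 2.82×285 + 1003.38×9 = 7839.27 + 803.7 + 9030.42 = 17673.39
ΣP(Year 3)Q(Year 3) = 693.48×9 + 2.80×285 + 1133.75×9 = 6241.32 + 798 + 10203.75 = 17243.07
link = 17673.39/17243.07 = 1.024956
Chained index = 100 × 1.205128 × 0.956794 × 1.024956 = 118.1835

118.18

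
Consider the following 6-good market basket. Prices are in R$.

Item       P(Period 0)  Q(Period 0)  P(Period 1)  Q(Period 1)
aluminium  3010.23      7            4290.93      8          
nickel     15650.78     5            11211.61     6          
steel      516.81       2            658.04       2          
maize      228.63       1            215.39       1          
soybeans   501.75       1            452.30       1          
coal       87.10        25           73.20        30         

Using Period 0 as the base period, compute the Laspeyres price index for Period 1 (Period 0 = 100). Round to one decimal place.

Laspeyres price index uses base-period quantities as weights.
ΣP(Period 1)·Q(Period 0) = 4290.93×7 + 11211.61×5 + 658.04×2 + 215.39×1 + 452.30×1 + 73.20×25 = 30036.51 + 56058.05 + 1316.08 + 215.39 + 452.3 + 1830 = 89908.33
ΣP(Period 0)·Q(Period 0) = 3010.23×7 + 15650.78×5 + 516.81×2 + 228.63×1 + 501.75×1 + 87.10×25 = 21071.61 + 78253.9 + 1033.62 + 228.63 + 501.75 + 2177.5 = 103267.01
Index = 89908.33 / 103267.01 × 100 = 87.0639

87.1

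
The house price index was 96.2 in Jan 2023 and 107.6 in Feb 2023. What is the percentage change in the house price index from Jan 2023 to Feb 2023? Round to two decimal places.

Change = (107.6 − 96.2) / 96.2 × 100
       = 11.4 / 96.2 × 100 = 11.8503%

11.85%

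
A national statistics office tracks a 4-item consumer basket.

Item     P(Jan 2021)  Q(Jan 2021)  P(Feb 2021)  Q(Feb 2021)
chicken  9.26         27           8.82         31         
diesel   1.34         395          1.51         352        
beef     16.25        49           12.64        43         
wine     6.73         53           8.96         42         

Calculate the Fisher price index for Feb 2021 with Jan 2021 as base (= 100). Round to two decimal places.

99.47

Laspeyres component (base-period weights):
ΣP(Feb 2021)Q(Jan 2021) = 8.82×27 + 1.51×395 + 12.64×49 + 8.96×53 = 238.14 + 596.45 + 619.36 + 474.88 = 1928.83
ΣP(Jan 2021)Q(Jan 2021) = 9.26×27 + 1.34×395 + 16.25×49 + 6.73×53 = 250.02 + 529.3 + 796.25 + 356.69 = 1932.26
L = 1928.83 / 1932.26 × 100 = 99.8225
Paasche component (current-period weights):
ΣP(Feb 2021)Q(Feb 2021) = 8.82×31 + 1.51×352 + 12.64×43 + 8.96×42 = 273.42 + 531.52 + 543.52 + 376.32 = 1724.78
ΣP(Jan 2021)Q(Feb 2021) = 9.26×31 + 1.34×352 + 16.25×43 + 6.73×42 = 287.06 + 471.68 + 698.75 + 282.66 = 1740.15
P = 1724.78 / 1740.15 × 100 = 99.1167
Fisher = √(L × P) = √(99.8225 × 99.1167) = 99.4690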